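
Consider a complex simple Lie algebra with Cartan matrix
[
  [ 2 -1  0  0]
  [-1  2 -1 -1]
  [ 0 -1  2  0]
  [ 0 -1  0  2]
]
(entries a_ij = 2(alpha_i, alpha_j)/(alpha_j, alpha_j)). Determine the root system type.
D4

The matrix has rank 4 with 2's on the diagonal. Reading the off-diagonal entries as Dynkin edges (a single edge where a_ij = a_ji = -1; a double or triple edge where a_ij * a_ji = 2 or 3), the diagram is a chain of 2 nodes with a fork of two nodes at one end (D_4). One simple-root ordering that puts it in standard form is (alpha_3, alpha_2, alpha_4, alpha_1). So the algebra is type D_4, i.e. so(8).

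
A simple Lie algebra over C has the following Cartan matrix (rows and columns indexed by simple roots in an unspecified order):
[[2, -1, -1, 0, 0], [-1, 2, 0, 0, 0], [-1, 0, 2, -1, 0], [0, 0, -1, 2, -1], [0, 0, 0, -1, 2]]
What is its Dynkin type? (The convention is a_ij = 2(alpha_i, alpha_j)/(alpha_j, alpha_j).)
The matrix has rank 5 with 2's on the diagonal. Reading the off-diagonal entries as Dynkin edges (a single edge where a_ij = a_ji = -1; a double or triple edge where a_ij * a_ji = 2 or 3), the diagram is a chain of 5 nodes with single edges (A_5). One simple-root ordering that puts it in standard form is (alpha_2, alpha_1, alpha_3, alpha_4, alpha_5). So the algebra is type A_5, i.e. sl(6).

A5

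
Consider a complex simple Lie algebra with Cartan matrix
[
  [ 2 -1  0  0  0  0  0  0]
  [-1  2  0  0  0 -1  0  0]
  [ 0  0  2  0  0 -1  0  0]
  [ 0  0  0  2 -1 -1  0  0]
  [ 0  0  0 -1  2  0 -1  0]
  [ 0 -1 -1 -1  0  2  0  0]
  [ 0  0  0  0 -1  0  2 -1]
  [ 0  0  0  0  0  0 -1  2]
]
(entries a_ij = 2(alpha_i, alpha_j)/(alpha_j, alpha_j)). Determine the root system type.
The matrix has rank 8 with 2's on the diagonal. Reading the off-diagonal entries as Dynkin edges (a single edge where a_ij = a_ji = -1; a double or triple edge where a_ij * a_ji = 2 or 3), the diagram is a chain of 7 nodes with one extra node attached to the third node from one end (E_8). One simple-root ordering that puts it in standard form is (alpha_1, alpha_3, alpha_2, alpha_6, alpha_4, alpha_5, alpha_7, alpha_8). So the algebra is type E_8.

type E_8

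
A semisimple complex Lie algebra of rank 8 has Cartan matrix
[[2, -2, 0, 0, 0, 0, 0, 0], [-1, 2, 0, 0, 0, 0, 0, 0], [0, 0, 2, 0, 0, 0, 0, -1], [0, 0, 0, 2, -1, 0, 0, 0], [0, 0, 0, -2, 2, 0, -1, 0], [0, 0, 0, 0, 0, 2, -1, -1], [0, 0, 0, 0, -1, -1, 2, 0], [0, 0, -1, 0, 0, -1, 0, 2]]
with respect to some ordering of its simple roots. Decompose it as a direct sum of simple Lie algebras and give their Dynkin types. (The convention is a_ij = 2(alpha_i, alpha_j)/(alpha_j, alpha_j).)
The diagram associated to this matrix has two connected components: the simple roots {alpha_1, alpha_2} form a chain of 2 nodes with a double edge at one end; the terminal node there is the unique short simple root (B_2), and {alpha_3, alpha_4, alpha_5, alpha_6, alpha_7, alpha_8} form a chain of 6 nodes with a double edge at one end; the terminal node there is the unique short simple root (B_6). A semisimple Lie algebra decomposes uniquely as the direct sum of simple ideals, one per connected component of its Dynkin diagram, so g ≅ B_2 ⊕ B_6 (dimension 10 + 78 = 88).

B_2 ⊕ B_6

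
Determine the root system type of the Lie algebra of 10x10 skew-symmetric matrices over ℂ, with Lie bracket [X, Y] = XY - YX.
This is so(10) with 10 even, which has dimension 10(10-1)/2 = 45 and rank 10/2 = 5. In the classification of classical Lie algebras, the orthogonal algebra so(2n) in an even number of variables has type D_n; here n = 5, so the Dynkin diagram is a chain of 3 nodes with a fork of two nodes at one end (D_5). Hence the type is D_5.

type D_5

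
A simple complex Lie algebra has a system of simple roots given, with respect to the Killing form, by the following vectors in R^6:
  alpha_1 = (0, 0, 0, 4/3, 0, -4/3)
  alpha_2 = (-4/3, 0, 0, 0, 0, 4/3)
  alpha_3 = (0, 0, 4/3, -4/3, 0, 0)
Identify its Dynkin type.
Compute the Cartan integers a_ij = 2(alpha_i, alpha_j)/(alpha_j, alpha_j); the resulting 3x3 Cartan matrix is
[[2, -1, -1], [-1, 2, 0], [-1, 0, 2]].
All simple roots have the same length, so the diagram is simply laced. The associated Dynkin diagram is a chain of 3 nodes with single edges (A_3), so the type is A_3 (the algebra sl(4)).

A3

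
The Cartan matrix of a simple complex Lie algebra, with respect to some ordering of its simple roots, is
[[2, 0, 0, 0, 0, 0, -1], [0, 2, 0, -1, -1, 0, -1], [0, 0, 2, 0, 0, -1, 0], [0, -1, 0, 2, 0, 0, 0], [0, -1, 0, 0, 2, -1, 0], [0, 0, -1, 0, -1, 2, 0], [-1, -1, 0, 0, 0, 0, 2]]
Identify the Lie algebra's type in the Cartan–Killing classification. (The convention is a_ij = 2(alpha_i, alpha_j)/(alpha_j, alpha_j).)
type E_7

The matrix has rank 7 with 2's on the diagonal. Reading the off-diagonal entries as Dynkin edges (a single edge where a_ij = a_ji = -1; a double or triple edge where a_ij * a_ji = 2 or 3), the diagram is a chain of 6 nodes with one extra node attached to the third node from one end (E_7). One simple-root ordering that puts it in standard form is (alpha_1, alpha_4, alpha_7, alpha_2, alpha_5, alpha_6, alpha_3). So the algebra is type E_7.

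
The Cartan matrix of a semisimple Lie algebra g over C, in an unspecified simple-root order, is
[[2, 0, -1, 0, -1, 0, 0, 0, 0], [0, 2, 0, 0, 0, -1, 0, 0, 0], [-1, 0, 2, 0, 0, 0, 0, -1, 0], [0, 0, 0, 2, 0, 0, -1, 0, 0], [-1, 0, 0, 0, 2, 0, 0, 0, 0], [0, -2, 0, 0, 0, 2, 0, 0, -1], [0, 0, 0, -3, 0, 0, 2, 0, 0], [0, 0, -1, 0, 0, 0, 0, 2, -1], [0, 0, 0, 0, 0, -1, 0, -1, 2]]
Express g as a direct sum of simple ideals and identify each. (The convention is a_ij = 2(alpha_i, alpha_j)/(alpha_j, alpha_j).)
The diagram associated to this matrix has two connected components: the simple roots {alpha_1, alpha_2, alpha_3, alpha_5, alpha_6, alpha_8, alpha_9} form a chain of 7 nodes with a double edge at one end; the terminal node there is the unique short simple root (B_7), and {alpha_4, alpha_7} form two nodes joined by a triple edge (G_2). A semisimple Lie algebra decomposes uniquely as the direct sum of simple ideals, one per connected component of its Dynkin diagram, so g ≅ B_7 ⊕ G_2 (dimension 105 + 14 = 119).

B_7 (so(15)) + G_2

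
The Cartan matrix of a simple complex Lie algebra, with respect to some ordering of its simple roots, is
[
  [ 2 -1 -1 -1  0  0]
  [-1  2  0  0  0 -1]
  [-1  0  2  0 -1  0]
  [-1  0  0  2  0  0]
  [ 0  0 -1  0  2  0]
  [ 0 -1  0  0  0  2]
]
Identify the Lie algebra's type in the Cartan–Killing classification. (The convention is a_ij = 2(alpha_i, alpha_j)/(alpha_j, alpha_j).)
E6

The matrix has rank 6 with 2's on the diagonal. Reading the off-diagonal entries as Dynkin edges (a single edge where a_ij = a_ji = -1; a double or triple edge where a_ij * a_ji = 2 or 3), the diagram is a chain of 5 nodes with one extra node attached to the third node from one end (E_6). One simple-root ordering that puts it in standard form is (alpha_5, alpha_4, alpha_3, alpha_1, alpha_2, alpha_6). So the algebra is type E_6.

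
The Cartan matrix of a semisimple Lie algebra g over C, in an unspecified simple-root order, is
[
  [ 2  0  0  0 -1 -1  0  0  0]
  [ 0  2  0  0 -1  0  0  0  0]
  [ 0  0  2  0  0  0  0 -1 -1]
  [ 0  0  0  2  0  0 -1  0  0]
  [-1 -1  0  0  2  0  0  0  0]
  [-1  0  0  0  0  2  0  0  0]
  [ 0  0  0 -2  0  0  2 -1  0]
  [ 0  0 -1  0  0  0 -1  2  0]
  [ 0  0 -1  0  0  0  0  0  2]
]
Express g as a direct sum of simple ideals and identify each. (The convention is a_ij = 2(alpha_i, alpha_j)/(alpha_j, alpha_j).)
The diagram associated to this matrix has two connected components: the simple roots {alpha_1, alpha_2, alpha_5, alpha_6} form a chain of 4 nodes with single edges (A_4), and {alpha_3, alpha_4, alpha_7, alpha_8, alpha_9} form a chain of 5 nodes with a double edge at one end; the terminal node there is the unique short simple root (B_5). A semisimple Lie algebra decomposes uniquely as the direct sum of simple ideals, one per connected component of its Dynkin diagram, so g ≅ A_4 ⊕ B_5 (dimension 24 + 55 = 79).

A_4 (sl(5)) + B_5 (so(11))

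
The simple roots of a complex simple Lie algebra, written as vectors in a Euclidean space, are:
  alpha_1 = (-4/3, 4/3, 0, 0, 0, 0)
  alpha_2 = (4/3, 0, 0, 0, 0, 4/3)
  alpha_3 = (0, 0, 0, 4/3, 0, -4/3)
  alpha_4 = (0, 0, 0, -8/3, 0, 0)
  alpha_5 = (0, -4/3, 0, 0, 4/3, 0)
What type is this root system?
Compute the Cartan integers a_ij = 2(alpha_i, alpha_j)/(alpha_j, alpha_j); the resulting 5x5 Cartan matrix is
[[2, -1, 0, 0, -1], [-1, 2, -1, 0, 0], [0, -1, 2, -1, 0], [0, 0, -2, 2, 0], [-1, 0, 0, 0, 2]].
The roots have two lengths (squared-length ratio 2:1); the short ones are alpha_{1,2,3,5}. The associated Dynkin diagram is a chain of 5 nodes with a double edge at one end; the terminal node there is the unique long simple root (C_5), so the type is C_5 (the algebra sp(10)).

C_5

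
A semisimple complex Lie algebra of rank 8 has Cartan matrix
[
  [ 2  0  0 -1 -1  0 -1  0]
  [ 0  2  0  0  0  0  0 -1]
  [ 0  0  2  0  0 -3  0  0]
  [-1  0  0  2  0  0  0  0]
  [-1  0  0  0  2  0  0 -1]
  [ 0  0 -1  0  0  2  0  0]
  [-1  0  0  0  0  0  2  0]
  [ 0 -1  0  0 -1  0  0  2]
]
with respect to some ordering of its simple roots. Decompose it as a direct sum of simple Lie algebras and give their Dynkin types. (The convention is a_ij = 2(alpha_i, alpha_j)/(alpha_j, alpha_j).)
The diagram associated to this matrix has two connected components: the simple roots {alpha_1, alpha_2, alpha_4, alpha_5, alpha_7, alpha_8} form a chain of 4 nodes with a fork of two nodes at one end (D_6), and {alpha_3, alpha_6} form two nodes joined by a triple edge (G_2). A semisimple Lie algebra decomposes uniquely as the direct sum of simple ideals, one per connected component of its Dynkin diagram, so g ≅ D_6 ⊕ G_2 (dimension 66 + 14 = 80).

type D_6 + type G_2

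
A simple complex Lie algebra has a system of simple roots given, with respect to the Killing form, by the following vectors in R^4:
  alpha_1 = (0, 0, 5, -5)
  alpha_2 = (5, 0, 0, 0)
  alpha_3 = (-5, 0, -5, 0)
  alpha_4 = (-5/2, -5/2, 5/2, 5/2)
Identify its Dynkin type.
Compute the Cartan integers a_ij = 2(alpha_i, alpha_j)/(alpha_j, alpha_j); the resulting 4x4 Cartan matrix is
[[2, 0, -1, 0], [0, 2, -1, -1], [-1, -2, 2, 0], [0, -1, 0, 2]].
The roots have two lengths (squared-length ratio 2:1); the short ones are alpha_{2,4}. The associated Dynkin diagram is a chain of 4 nodes with a double edge between the middle two (F_4), so the type is F_4.

F_4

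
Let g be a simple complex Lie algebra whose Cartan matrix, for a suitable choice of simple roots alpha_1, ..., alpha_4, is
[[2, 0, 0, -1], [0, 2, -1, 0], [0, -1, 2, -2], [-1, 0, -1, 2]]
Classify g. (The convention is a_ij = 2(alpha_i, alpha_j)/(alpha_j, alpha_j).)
The matrix has rank 4 with 2's on the diagonal. Reading the off-diagonal entries as Dynkin edges (a single edge where a_ij = a_ji = -1; a double or triple edge where a_ij * a_ji = 2 or 3), the diagram is a chain of 4 nodes with a double edge between the middle two (F_4). One simple-root ordering that puts it in standard form is (alpha_2, alpha_3, alpha_4, alpha_1). So the algebra is type F_4.

type F_4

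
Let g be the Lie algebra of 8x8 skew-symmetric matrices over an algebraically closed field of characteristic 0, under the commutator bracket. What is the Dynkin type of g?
This is so(8) with 8 even, which has dimension 8(8-1)/2 = 28 and rank 8/2 = 4. In the classification of classical Lie algebras, the orthogonal algebra so(2n) in an even number of variables has type D_n; here n = 4, so the Dynkin diagram is a chain of 2 nodes with a fork of two nodes at one end (D_4). Hence the type is D_4.

D_4 (so(8))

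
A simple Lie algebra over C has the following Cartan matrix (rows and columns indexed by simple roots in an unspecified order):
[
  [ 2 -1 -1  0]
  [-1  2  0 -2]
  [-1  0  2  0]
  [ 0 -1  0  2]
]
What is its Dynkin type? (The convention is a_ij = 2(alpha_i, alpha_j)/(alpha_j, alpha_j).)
B4

The matrix has rank 4 with 2's on the diagonal. Reading the off-diagonal entries as Dynkin edges (a single edge where a_ij = a_ji = -1; a double or triple edge where a_ij * a_ji = 2 or 3), the diagram is a chain of 4 nodes with a double edge at one end; the terminal node there is the unique short simple root (B_4). One simple-root ordering that puts it in standard form is (alpha_3, alpha_1, alpha_2, alpha_4). So the algebra is type B_4, i.e. so(9).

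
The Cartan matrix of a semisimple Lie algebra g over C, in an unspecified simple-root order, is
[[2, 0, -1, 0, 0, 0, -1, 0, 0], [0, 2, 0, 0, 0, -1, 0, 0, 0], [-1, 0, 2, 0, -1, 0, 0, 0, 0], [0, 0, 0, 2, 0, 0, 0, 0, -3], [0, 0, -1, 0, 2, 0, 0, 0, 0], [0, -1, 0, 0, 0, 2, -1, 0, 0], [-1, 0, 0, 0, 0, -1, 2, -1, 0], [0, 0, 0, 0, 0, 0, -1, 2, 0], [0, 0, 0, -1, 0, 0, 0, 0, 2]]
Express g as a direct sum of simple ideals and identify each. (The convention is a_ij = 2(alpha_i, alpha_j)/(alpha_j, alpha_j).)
The diagram associated to this matrix has two connected components: the simple roots {alpha_1, alpha_2, alpha_3, alpha_5, alpha_6, alpha_7, alpha_8} form a chain of 6 nodes with one extra node attached to the third node from one end (E_7), and {alpha_4, alpha_9} form two nodes joined by a triple edge (G_2). A semisimple Lie algebra decomposes uniquely as the direct sum of simple ideals, one per connected component of its Dynkin diagram, so g ≅ E_7 ⊕ G_2 (dimension 133 + 14 = 147).

E_7 ⊕ G_2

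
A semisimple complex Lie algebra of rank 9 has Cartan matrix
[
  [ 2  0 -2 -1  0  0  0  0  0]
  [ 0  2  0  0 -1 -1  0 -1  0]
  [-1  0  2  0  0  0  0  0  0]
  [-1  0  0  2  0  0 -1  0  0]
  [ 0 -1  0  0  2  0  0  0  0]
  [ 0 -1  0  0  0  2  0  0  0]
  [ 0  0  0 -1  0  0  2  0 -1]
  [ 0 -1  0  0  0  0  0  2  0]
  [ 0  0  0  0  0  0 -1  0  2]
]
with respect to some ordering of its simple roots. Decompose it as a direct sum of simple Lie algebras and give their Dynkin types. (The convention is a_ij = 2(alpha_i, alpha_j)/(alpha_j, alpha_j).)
type B_5 + type D_4

The diagram associated to this matrix has two connected components: the simple roots {alpha_1, alpha_3, alpha_4, alpha_7, alpha_9} form a chain of 5 nodes with a double edge at one end; the terminal node there is the unique short simple root (B_5), and {alpha_2, alpha_5, alpha_6, alpha_8} form a chain of 2 nodes with a fork of two nodes at one end (D_4). A semisimple Lie algebra decomposes uniquely as the direct sum of simple ideals, one per connected component of its Dynkin diagram, so g ≅ B_5 ⊕ D_4 (dimension 55 + 28 = 83).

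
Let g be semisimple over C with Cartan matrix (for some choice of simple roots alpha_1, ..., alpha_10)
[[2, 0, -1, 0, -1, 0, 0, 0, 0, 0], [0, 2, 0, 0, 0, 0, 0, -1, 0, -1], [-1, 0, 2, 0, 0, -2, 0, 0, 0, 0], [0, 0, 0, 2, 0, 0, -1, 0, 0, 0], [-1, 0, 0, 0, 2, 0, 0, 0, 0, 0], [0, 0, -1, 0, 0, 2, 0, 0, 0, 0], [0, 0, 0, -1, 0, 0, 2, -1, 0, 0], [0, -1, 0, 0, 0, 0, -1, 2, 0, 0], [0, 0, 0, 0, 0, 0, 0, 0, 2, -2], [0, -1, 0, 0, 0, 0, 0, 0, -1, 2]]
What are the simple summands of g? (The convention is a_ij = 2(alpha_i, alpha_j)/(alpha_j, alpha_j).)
B_4 (so(9)) ⊕ C_6 (sp(12))

The diagram associated to this matrix has two connected components: the simple roots {alpha_1, alpha_3, alpha_5, alpha_6} form a chain of 4 nodes with a double edge at one end; the terminal node there is the unique short simple root (B_4), and {alpha_2, alpha_4, alpha_7, alpha_8, alpha_9, alpha_10} form a chain of 6 nodes with a double edge at one end; the terminal node there is the unique long simple root (C_6). A semisimple Lie algebra decomposes uniquely as the direct sum of simple ideals, one per connected component of its Dynkin diagram, so g ≅ B_4 ⊕ C_6 (dimension 36 + 78 = 114).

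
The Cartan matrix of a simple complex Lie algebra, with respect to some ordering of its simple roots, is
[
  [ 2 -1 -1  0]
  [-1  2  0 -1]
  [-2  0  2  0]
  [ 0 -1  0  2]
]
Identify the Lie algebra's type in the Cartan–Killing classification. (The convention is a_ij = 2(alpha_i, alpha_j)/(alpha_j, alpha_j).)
The matrix has rank 4 with 2's on the diagonal. Reading the off-diagonal entries as Dynkin edges (a single edge where a_ij = a_ji = -1; a double or triple edge where a_ij * a_ji = 2 or 3), the diagram is a chain of 4 nodes with a double edge at one end; the terminal node there is the unique long simple root (C_4). One simple-root ordering that puts it in standard form is (alpha_4, alpha_2, alpha_1, alpha_3). So the algebra is type C_4, i.e. sp(8).

type C_4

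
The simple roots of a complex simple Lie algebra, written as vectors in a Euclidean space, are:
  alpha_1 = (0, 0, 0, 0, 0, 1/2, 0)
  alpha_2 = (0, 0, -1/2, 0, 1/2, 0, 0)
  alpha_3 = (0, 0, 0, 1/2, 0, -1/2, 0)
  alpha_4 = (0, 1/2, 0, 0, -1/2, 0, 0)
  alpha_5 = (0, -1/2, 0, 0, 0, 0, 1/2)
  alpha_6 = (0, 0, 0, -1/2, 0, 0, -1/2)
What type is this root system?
Compute the Cartan integers a_ij = 2(alpha_i, alpha_j)/(alpha_j, alpha_j); the resulting 6x6 Cartan matrix is
[[2, 0, -1, 0, 0, 0], [0, 2, 0, -1, 0, 0], [-2, 0, 2, 0, 0, -1], [0, -1, 0, 2, -1, 0], [0, 0, 0, -1, 2, -1], [0, 0, -1, 0, -1, 2]].
The roots have two lengths (squared-length ratio 2:1); the short ones are alpha_{1}. The associated Dynkin diagram is a chain of 6 nodes with a double edge at one end; the terminal node there is the unique short simple root (B_6), so the type is B_6 (the algebra so(13)).

B_6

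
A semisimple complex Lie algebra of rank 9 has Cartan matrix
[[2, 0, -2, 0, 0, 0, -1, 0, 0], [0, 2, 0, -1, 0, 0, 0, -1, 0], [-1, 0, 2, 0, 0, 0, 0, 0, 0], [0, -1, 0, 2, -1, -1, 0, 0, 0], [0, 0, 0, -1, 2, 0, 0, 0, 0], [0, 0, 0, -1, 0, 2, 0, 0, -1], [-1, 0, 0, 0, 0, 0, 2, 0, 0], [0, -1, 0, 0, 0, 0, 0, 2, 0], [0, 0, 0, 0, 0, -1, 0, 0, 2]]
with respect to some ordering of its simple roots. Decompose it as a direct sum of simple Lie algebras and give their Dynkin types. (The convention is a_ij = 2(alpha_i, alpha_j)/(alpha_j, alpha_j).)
type B_3 ⊕ type E_6

The diagram associated to this matrix has two connected components: the simple roots {alpha_1, alpha_3, alpha_7} form a chain of 3 nodes with a double edge at one end; the terminal node there is the unique short simple root (B_3), and {alpha_2, alpha_4, alpha_5, alpha_6, alpha_8, alpha_9} form a chain of 5 nodes with one extra node attached to the third node from one end (E_6). A semisimple Lie algebra decomposes uniquely as the direct sum of simple ideals, one per connected component of its Dynkin diagram, so g ≅ B_3 ⊕ E_6 (dimension 21 + 78 = 99).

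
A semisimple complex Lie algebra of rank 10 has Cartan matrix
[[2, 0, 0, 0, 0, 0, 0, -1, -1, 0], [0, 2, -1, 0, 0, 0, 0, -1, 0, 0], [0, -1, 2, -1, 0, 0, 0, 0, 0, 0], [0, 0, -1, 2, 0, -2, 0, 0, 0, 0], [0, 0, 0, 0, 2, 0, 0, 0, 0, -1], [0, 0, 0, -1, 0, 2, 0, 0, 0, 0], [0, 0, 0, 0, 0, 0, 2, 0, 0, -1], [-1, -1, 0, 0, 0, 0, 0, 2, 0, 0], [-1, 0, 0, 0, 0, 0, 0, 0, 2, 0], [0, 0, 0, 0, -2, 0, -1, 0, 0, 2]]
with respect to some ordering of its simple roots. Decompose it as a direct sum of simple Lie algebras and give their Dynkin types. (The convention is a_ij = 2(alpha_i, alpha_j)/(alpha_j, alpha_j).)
The diagram associated to this matrix has two connected components: the simple roots {alpha_5, alpha_7, alpha_10} form a chain of 3 nodes with a double edge at one end; the terminal node there is the unique short simple root (B_3), and {alpha_1, alpha_2, alpha_3, alpha_4, alpha_6, alpha_8, alpha_9} form a chain of 7 nodes with a double edge at one end; the terminal node there is the unique short simple root (B_7). A semisimple Lie algebra decomposes uniquely as the direct sum of simple ideals, one per connected component of its Dynkin diagram, so g ≅ B_3 ⊕ B_7 (dimension 21 + 105 = 126).

B_3 ⊕ B_7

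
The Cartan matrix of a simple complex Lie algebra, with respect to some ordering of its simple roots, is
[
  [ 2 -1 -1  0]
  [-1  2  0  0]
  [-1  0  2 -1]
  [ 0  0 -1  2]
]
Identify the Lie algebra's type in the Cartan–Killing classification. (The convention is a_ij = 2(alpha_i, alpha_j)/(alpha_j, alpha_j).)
The matrix has rank 4 with 2's on the diagonal. Reading the off-diagonal entries as Dynkin edges (a single edge where a_ij = a_ji = -1; a double or triple edge where a_ij * a_ji = 2 or 3), the diagram is a chain of 4 nodes with single edges (A_4). One simple-root ordering that puts it in standard form is (alpha_4, alpha_3, alpha_1, alpha_2). So the algebra is type A_4, i.e. sl(5).

A_4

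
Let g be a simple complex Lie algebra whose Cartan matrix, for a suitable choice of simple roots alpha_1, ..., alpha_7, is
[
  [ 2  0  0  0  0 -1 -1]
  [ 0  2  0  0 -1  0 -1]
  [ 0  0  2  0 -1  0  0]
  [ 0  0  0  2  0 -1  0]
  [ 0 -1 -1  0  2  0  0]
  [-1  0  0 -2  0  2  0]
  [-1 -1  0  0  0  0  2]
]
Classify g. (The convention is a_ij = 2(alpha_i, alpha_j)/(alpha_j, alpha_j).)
B7

The matrix has rank 7 with 2's on the diagonal. Reading the off-diagonal entries as Dynkin edges (a single edge where a_ij = a_ji = -1; a double or triple edge where a_ij * a_ji = 2 or 3), the diagram is a chain of 7 nodes with a double edge at one end; the terminal node there is the unique short simple root (B_7). One simple-root ordering that puts it in standard form is (alpha_3, alpha_5, alpha_2, alpha_7, alpha_1, alpha_6, alpha_4). So the algebra is type B_7, i.e. so(15).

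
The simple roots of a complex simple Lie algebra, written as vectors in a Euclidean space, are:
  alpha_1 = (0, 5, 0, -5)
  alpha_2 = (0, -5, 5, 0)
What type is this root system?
Compute the Cartan integers a_ij = 2(alpha_i, alpha_j)/(alpha_j, alpha_j); the resulting 2x2 Cartan matrix is
[[2, -1], [-1, 2]].
All simple roots have the same length, so the diagram is simply laced. The associated Dynkin diagram is a chain of 2 nodes with single edges (A_2), so the type is A_2 (the algebra sl(3)).

type A_2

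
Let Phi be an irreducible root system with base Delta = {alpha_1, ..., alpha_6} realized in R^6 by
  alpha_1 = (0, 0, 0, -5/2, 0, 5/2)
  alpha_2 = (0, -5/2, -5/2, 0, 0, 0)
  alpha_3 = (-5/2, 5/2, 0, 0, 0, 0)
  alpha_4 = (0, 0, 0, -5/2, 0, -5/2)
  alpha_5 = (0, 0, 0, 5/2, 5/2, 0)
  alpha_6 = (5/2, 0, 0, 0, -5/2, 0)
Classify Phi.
Compute the Cartan integers a_ij = 2(alpha_i, alpha_j)/(alpha_j, alpha_j); the resulting 6x6 Cartan matrix is
[[2, 0, 0, 0, -1, 0], [0, 2, -1, 0, 0, 0], [0, -1, 2, 0, 0, -1], [0, 0, 0, 2, -1, 0], [-1, 0, 0, -1, 2, -1], [0, 0, -1, 0, -1, 2]].
All simple roots have the same length, so the diagram is simply laced. The associated Dynkin diagram is a chain of 4 nodes with a fork of two nodes at one end (D_6), so the type is D_6 (the algebra so(12)).

D6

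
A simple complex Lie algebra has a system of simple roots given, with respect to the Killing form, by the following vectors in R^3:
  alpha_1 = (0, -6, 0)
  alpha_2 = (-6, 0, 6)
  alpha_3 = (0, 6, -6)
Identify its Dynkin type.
Compute the Cartan integers a_ij = 2(alpha_i, alpha_j)/(alpha_j, alpha_j); the resulting 3x3 Cartan matrix is
[[2, 0, -1], [0, 2, -1], [-2, -1, 2]].
The roots have two lengths (squared-length ratio 2:1); the short ones are alpha_{1}. The associated Dynkin diagram is a chain of 3 nodes with a double edge at one end; the terminal node there is the unique short simple root (B_3), so the type is B_3 (the algebra so(7)).

B3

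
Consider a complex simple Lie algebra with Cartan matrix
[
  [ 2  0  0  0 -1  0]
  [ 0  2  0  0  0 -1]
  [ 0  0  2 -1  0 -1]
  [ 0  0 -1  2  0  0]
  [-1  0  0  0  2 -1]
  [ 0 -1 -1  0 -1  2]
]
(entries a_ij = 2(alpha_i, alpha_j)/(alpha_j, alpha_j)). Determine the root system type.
The matrix has rank 6 with 2's on the diagonal. Reading the off-diagonal entries as Dynkin edges (a single edge where a_ij = a_ji = -1; a double or triple edge where a_ij * a_ji = 2 or 3), the diagram is a chain of 5 nodes with one extra node attached to the third node from one end (E_6). One simple-root ordering that puts it in standard form is (alpha_1, alpha_2, alpha_5, alpha_6, alpha_3, alpha_4). So the algebra is type E_6.

type E_6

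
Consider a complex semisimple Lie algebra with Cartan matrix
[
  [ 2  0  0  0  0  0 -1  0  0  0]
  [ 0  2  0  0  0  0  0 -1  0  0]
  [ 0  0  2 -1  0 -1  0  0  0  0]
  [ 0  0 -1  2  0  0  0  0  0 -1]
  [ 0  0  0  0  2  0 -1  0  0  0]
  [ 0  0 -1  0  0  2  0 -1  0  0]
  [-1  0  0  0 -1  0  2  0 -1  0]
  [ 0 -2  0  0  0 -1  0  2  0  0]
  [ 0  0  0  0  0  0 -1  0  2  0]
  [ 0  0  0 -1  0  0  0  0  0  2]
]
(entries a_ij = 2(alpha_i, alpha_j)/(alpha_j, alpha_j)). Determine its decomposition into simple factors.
The diagram associated to this matrix has two connected components: the simple roots {alpha_2, alpha_3, alpha_4, alpha_6, alpha_8, alpha_10} form a chain of 6 nodes with a double edge at one end; the terminal node there is the unique short simple root (B_6), and {alpha_1, alpha_5, alpha_7, alpha_9} form a chain of 2 nodes with a fork of two nodes at one end (D_4). A semisimple Lie algebra decomposes uniquely as the direct sum of simple ideals, one per connected component of its Dynkin diagram, so g ≅ B_6 ⊕ D_4 (dimension 78 + 28 = 106).

B_6 ⊕ D_4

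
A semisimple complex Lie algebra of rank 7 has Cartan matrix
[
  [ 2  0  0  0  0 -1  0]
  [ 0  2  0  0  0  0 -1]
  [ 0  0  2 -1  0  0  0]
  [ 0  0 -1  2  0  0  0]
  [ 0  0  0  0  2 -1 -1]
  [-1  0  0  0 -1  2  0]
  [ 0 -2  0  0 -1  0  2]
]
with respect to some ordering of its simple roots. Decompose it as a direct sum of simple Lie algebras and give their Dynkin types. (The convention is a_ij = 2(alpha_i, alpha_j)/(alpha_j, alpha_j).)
The diagram associated to this matrix has two connected components: the simple roots {alpha_3, alpha_4} form a chain of 2 nodes with single edges (A_2), and {alpha_1, alpha_2, alpha_5, alpha_6, alpha_7} form a chain of 5 nodes with a double edge at one end; the terminal node there is the unique short simple root (B_5). A semisimple Lie algebra decomposes uniquely as the direct sum of simple ideals, one per connected component of its Dynkin diagram, so g ≅ A_2 ⊕ B_5 (dimension 8 + 55 = 63).

type A_2 ⊕ type B_5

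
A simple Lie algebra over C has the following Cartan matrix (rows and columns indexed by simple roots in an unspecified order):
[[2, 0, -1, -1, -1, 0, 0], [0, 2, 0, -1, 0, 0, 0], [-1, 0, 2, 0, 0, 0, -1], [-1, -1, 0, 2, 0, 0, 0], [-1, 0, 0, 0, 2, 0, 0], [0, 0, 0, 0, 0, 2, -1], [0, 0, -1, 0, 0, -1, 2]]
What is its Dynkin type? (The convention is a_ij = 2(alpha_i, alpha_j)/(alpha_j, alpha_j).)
E_7

The matrix has rank 7 with 2's on the diagonal. Reading the off-diagonal entries as Dynkin edges (a single edge where a_ij = a_ji = -1; a double or triple edge where a_ij * a_ji = 2 or 3), the diagram is a chain of 6 nodes with one extra node attached to the third node from one end (E_7). One simple-root ordering that puts it in standard form is (alpha_2, alpha_5, alpha_4, alpha_1, alpha_3, alpha_7, alpha_6). So the algebra is type E_7.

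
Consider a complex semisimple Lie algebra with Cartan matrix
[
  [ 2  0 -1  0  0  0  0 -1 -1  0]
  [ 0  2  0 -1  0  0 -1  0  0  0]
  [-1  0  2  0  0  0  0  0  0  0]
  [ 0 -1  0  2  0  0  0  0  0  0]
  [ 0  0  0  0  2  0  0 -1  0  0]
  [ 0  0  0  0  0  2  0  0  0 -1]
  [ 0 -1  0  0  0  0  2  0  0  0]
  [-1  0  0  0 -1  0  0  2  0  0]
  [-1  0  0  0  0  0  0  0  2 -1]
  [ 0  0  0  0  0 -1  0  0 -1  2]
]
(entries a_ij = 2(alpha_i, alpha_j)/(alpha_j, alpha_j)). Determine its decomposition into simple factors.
The diagram associated to this matrix has two connected components: the simple roots {alpha_2, alpha_4, alpha_7} form a chain of 3 nodes with single edges (A_3), and {alpha_1, alpha_3, alpha_5, alpha_6, alpha_8, alpha_9, alpha_10} form a chain of 6 nodes with one extra node attached to the third node from one end (E_7). A semisimple Lie algebra decomposes uniquely as the direct sum of simple ideals, one per connected component of its Dynkin diagram, so g ≅ A_3 ⊕ E_7 (dimension 15 + 133 = 148).

A_3 ⊕ E_7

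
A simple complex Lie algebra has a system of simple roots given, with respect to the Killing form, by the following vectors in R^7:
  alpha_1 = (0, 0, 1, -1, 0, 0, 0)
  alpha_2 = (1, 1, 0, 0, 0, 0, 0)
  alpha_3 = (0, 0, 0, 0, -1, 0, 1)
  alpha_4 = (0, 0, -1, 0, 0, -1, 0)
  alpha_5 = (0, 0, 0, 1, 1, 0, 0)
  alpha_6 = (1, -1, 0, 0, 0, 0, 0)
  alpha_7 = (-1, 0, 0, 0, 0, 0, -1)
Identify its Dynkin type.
D7

Compute the Cartan integers a_ij = 2(alpha_i, alpha_j)/(alpha_j, alpha_j); the resulting 7x7 Cartan matrix is
[[2, 0, 0, -1, -1, 0, 0], [0, 2, 0, 0, 0, 0, -1], [0, 0, 2, 0, -1, 0, -1], [-1, 0, 0, 2, 0, 0, 0], [-1, 0, -1, 0, 2, 0, 0], [0, 0, 0, 0, 0, 2, -1], [0, -1, -1, 0, 0, -1, 2]].
All simple roots have the same length, so the diagram is simply laced. The associated Dynkin diagram is a chain of 5 nodes with a fork of two nodes at one end (D_7), so the type is D_7 (the algebra so(14)).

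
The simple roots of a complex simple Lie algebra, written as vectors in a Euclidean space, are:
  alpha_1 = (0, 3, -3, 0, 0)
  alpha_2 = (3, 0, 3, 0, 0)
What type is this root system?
Compute the Cartan integers a_ij = 2(alpha_i, alpha_j)/(alpha_j, alpha_j); the resulting 2x2 Cartan matrix is
[[2, -1], [-1, 2]].
All simple roots have the same length, so the diagram is simply laced. The associated Dynkin diagram is a chain of 2 nodes with single edges (A_2), so the type is A_2 (the algebra sl(3)).

A_2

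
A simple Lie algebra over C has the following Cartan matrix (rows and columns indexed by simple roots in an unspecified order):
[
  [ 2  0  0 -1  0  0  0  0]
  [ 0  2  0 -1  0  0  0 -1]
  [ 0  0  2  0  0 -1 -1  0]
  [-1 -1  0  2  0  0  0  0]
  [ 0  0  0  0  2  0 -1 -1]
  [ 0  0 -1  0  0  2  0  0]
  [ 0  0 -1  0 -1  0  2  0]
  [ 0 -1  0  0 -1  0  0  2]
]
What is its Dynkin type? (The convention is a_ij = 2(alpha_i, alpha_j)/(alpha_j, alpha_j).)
The matrix has rank 8 with 2's on the diagonal. Reading the off-diagonal entries as Dynkin edges (a single edge where a_ij = a_ji = -1; a double or triple edge where a_ij * a_ji = 2 or 3), the diagram is a chain of 8 nodes with single edges (A_8). One simple-root ordering that puts it in standard form is (alpha_6, alpha_3, alpha_7, alpha_5, alpha_8, alpha_2, alpha_4, alpha_1). So the algebra is type A_8, i.e. sl(9).

A8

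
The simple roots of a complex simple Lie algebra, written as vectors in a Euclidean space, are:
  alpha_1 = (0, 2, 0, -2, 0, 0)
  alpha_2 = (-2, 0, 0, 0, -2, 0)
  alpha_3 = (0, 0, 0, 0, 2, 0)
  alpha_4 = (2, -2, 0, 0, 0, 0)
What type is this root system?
Compute the Cartan integers a_ij = 2(alpha_i, alpha_j)/(alpha_j, alpha_j); the resulting 4x4 Cartan matrix is
[[2, 0, 0, -1], [0, 2, -2, -1], [0, -1, 2, 0], [-1, -1, 0, 2]].
The roots have two lengths (squared-length ratio 2:1); the short ones are alpha_{3}. The associated Dynkin diagram is a chain of 4 nodes with a double edge at one end; the terminal node there is the unique short simple root (B_4), so the type is B_4 (the algebra so(9)).

B_4 (so(9))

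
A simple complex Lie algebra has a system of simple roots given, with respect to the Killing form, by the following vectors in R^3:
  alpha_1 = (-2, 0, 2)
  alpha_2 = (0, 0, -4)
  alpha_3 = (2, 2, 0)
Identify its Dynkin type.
type C_3

Compute the Cartan integers a_ij = 2(alpha_i, alpha_j)/(alpha_j, alpha_j); the resulting 3x3 Cartan matrix is
[[2, -1, -1], [-2, 2, 0], [-1, 0, 2]].
The roots have two lengths (squared-length ratio 2:1); the short ones are alpha_{1,3}. The associated Dynkin diagram is a chain of 3 nodes with a double edge at one end; the terminal node there is the unique long simple root (C_3), so the type is C_3 (the algebra sp(6)).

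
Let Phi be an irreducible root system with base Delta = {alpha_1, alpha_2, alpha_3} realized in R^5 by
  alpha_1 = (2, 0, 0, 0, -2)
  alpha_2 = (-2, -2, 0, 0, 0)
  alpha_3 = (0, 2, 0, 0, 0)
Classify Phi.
Compute the Cartan integers a_ij = 2(alpha_i, alpha_j)/(alpha_j, alpha_j); the resulting 3x3 Cartan matrix is
[[2, -1, 0], [-1, 2, -2], [0, -1, 2]].
The roots have two lengths (squared-length ratio 2:1); the short ones are alpha_{3}. The associated Dynkin diagram is a chain of 3 nodes with a double edge at one end; the terminal node there is the unique short simple root (B_3), so the type is B_3 (the algebra so(7)).

type B_3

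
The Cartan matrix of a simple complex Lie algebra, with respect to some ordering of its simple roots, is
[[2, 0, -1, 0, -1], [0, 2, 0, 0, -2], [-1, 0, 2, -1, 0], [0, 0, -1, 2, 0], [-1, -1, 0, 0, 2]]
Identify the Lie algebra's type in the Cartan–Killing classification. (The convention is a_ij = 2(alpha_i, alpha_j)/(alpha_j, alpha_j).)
C_5 (sp(10))

The matrix has rank 5 with 2's on the diagonal. Reading the off-diagonal entries as Dynkin edges (a single edge where a_ij = a_ji = -1; a double or triple edge where a_ij * a_ji = 2 or 3), the diagram is a chain of 5 nodes with a double edge at one end; the terminal node there is the unique long simple root (C_5). One simple-root ordering that puts it in standard form is (alpha_4, alpha_3, alpha_1, alpha_5, alpha_2). So the algebra is type C_5, i.e. sp(10).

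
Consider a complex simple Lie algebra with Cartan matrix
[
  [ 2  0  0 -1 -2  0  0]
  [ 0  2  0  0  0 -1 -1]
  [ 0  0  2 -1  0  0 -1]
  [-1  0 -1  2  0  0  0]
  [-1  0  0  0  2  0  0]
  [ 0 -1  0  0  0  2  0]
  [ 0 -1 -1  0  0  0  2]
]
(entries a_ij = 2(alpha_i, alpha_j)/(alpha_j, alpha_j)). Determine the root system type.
B_7 (so(15))

The matrix has rank 7 with 2's on the diagonal. Reading the off-diagonal entries as Dynkin edges (a single edge where a_ij = a_ji = -1; a double or triple edge where a_ij * a_ji = 2 or 3), the diagram is a chain of 7 nodes with a double edge at one end; the terminal node there is the unique short simple root (B_7). One simple-root ordering that puts it in standard form is (alpha_6, alpha_2, alpha_7, alpha_3, alpha_4, alpha_1, alpha_5). So the algebra is type B_7, i.e. so(15).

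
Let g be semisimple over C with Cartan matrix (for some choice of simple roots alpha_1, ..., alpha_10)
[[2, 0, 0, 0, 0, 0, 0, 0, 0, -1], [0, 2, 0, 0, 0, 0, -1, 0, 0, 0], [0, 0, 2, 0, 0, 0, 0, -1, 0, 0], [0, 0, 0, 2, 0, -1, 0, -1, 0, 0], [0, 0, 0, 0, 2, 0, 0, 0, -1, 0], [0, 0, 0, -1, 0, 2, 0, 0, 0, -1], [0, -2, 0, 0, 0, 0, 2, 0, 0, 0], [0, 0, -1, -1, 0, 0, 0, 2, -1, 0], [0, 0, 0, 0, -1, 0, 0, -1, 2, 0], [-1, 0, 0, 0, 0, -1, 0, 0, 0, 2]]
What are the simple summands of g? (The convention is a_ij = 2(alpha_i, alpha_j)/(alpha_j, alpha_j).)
The diagram associated to this matrix has two connected components: the simple roots {alpha_2, alpha_7} form a chain of 2 nodes with a double edge at one end; the terminal node there is the unique short simple root (B_2), and {alpha_1, alpha_3, alpha_4, alpha_5, alpha_6, alpha_8, alpha_9, alpha_10} form a chain of 7 nodes with one extra node attached to the third node from one end (E_8). A semisimple Lie algebra decomposes uniquely as the direct sum of simple ideals, one per connected component of its Dynkin diagram, so g ≅ B_2 ⊕ E_8 (dimension 10 + 248 = 258).

B2 + E8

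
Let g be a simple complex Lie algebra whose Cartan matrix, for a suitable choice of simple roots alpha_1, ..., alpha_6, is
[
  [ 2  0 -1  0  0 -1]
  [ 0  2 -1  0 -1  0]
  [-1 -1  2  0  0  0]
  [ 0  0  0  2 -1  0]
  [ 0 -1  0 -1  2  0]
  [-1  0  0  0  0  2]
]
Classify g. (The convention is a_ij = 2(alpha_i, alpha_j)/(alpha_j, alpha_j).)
type A_6

The matrix has rank 6 with 2's on the diagonal. Reading the off-diagonal entries as Dynkin edges (a single edge where a_ij = a_ji = -1; a double or triple edge where a_ij * a_ji = 2 or 3), the diagram is a chain of 6 nodes with single edges (A_6). One simple-root ordering that puts it in standard form is (alpha_4, alpha_5, alpha_2, alpha_3, alpha_1, alpha_6). So the algebra is type A_6, i.e. sl(7).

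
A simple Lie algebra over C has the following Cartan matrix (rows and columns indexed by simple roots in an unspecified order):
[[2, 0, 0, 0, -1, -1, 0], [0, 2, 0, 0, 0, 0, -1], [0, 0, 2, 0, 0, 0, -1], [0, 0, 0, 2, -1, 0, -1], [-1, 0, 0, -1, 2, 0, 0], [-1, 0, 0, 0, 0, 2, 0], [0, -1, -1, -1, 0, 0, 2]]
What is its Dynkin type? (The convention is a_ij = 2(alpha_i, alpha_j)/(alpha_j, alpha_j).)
The matrix has rank 7 with 2's on the diagonal. Reading the off-diagonal entries as Dynkin edges (a single edge where a_ij = a_ji = -1; a double or triple edge where a_ij * a_ji = 2 or 3), the diagram is a chain of 5 nodes with a fork of two nodes at one end (D_7). One simple-root ordering that puts it in standard form is (alpha_6, alpha_1, alpha_5, alpha_4, alpha_7, alpha_2, alpha_3). So the algebra is type D_7, i.e. so(14).

D_7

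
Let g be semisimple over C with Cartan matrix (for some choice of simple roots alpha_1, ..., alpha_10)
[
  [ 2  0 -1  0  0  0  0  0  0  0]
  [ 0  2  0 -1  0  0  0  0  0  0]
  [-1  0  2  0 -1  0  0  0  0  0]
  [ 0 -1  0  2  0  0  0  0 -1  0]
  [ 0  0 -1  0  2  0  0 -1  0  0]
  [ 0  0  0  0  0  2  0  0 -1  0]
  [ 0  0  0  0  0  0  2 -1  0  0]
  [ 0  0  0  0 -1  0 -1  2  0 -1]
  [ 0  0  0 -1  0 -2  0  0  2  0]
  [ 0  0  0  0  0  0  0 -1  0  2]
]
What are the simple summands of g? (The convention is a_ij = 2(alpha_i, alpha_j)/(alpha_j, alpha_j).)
The diagram associated to this matrix has two connected components: the simple roots {alpha_2, alpha_4, alpha_6, alpha_9} form a chain of 4 nodes with a double edge at one end; the terminal node there is the unique short simple root (B_4), and {alpha_1, alpha_3, alpha_5, alpha_7, alpha_8, alpha_10} form a chain of 4 nodes with a fork of two nodes at one end (D_6). A semisimple Lie algebra decomposes uniquely as the direct sum of simple ideals, one per connected component of its Dynkin diagram, so g ≅ B_4 ⊕ D_6 (dimension 36 + 66 = 102).

B_4 (so(9)) + D_6 (so(12))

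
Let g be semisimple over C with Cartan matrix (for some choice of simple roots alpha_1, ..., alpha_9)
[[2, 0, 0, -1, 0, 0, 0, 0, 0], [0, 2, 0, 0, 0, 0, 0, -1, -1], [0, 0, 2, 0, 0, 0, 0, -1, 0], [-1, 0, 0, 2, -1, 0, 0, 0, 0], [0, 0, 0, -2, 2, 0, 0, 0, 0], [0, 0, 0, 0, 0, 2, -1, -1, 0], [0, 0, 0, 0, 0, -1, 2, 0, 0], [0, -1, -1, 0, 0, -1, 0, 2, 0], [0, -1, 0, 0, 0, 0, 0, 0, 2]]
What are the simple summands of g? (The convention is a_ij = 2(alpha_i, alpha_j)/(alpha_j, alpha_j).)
type C_3 + type E_6

The diagram associated to this matrix has two connected components: the simple roots {alpha_1, alpha_4, alpha_5} form a chain of 3 nodes with a double edge at one end; the terminal node there is the unique long simple root (C_3), and {alpha_2, alpha_3, alpha_6, alpha_7, alpha_8, alpha_9} form a chain of 5 nodes with one extra node attached to the third node from one end (E_6). A semisimple Lie algebra decomposes uniquely as the direct sum of simple ideals, one per connected component of its Dynkin diagram, so g ≅ C_3 ⊕ E_6 (dimension 21 + 78 = 99).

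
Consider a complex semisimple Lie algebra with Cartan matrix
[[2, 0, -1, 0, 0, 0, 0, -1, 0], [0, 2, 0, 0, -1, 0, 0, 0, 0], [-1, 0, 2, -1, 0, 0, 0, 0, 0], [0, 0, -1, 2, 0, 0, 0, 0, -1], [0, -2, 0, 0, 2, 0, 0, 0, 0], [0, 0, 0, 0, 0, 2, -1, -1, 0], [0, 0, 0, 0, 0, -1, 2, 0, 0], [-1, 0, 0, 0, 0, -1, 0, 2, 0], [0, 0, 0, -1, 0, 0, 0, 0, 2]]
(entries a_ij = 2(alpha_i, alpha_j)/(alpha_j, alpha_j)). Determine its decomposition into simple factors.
A7 ⊕ B2

The diagram associated to this matrix has two connected components: the simple roots {alpha_1, alpha_3, alpha_4, alpha_6, alpha_7, alpha_8, alpha_9} form a chain of 7 nodes with single edges (A_7), and {alpha_2, alpha_5} form a chain of 2 nodes with a double edge at one end; the terminal node there is the unique short simple root (B_2). A semisimple Lie algebra decomposes uniquely as the direct sum of simple ideals, one per connected component of its Dynkin diagram, so g ≅ A_7 ⊕ B_2 (dimension 63 + 10 = 73).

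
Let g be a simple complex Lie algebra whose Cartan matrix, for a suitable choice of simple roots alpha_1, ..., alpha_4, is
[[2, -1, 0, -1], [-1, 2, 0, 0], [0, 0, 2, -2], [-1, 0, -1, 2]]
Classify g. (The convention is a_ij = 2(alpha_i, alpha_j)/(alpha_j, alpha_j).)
The matrix has rank 4 with 2's on the diagonal. Reading the off-diagonal entries as Dynkin edges (a single edge where a_ij = a_ji = -1; a double or triple edge where a_ij * a_ji = 2 or 3), the diagram is a chain of 4 nodes with a double edge at one end; the terminal node there is the unique long simple root (C_4). One simple-root ordering that puts it in standard form is (alpha_2, alpha_1, alpha_4, alpha_3). So the algebra is type C_4, i.e. sp(8).

C4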